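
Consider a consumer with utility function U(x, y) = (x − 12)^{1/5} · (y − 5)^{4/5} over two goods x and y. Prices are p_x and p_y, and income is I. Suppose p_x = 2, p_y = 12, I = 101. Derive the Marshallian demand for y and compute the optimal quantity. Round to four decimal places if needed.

y* = 6.1333

Discretionary income = 101 − 12·2 − 5·12 = 17; y* = 5 + 0.8·17/12 = 6.1333.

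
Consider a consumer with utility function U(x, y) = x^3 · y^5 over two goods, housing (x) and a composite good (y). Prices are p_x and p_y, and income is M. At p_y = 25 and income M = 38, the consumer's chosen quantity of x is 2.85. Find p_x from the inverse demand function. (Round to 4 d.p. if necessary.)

The MRS is (3/5)·y/x. Set MRS = p_x/p_y.
So 3·p_y·y = 5·p_x·x; combined with the budget, a share 0.375 of income goes to x.
Demand: x*(p_x,p_y,M) = 0.375·M/p_x and y* = 0.625·M/p_y.
Set x* = 2.85 in the demand function and solve for p_x: p_x = 5.

p_x = 5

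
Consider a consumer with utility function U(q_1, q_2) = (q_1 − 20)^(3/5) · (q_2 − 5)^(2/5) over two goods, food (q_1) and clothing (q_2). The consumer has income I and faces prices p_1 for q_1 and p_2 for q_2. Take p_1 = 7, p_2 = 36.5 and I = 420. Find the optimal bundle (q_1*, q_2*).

Let q_1' = q_1−20, q_2' = q_2−5. MRS = (3/2)·q_2'/q_1' = p_1/p_2.
Substituting into the budget: q_1* = 20 + 0.6·(I − 20·p_1 − 5·p_2)/p_1, and q_2* = 5 + 0.4·(…)/p_2.
Discretionary income = 420 − 20·7 − 5·36.5 = 97.5; q_1* = 20 + 0.6·97.5/7 = 28.3571; q_2* = 5 + 0.4·97.5/36.5 = 6.0685.

q_1* = 28.3571, q_2* = 6.0685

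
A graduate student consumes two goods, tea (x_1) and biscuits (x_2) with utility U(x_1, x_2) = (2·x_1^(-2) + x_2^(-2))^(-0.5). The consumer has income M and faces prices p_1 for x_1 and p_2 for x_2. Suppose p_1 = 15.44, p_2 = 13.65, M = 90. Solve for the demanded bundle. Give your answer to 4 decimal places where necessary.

MRS = MU_x_1/MU_x_2 = 2·(x_2/x_1)^(3). Set equal to p_1/p_2.
Solve for the ratio: x_2/x_1 = [(1/2)·p_1/p_2]^(1/3).
With the ratio pinned down, the budget gives x_1* = M/(p_1 + p_2·(x_2/x_1)) and x_2* = (x_2/x_1)·x_1*.
Numerically x_2/x_1 = 0.82698, so x_1* = 90/(15.44 + 13.65·0.82698) = 3.3672 and x_2* = 0.82698·3.3672 = 2.7846.

x_1* = 3.3672, x_2* = 2.7846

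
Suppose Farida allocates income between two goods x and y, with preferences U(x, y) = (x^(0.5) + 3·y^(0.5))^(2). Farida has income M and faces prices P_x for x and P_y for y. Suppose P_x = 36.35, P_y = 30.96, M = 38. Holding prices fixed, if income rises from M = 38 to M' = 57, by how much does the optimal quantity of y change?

Δy* = 0.5606

Numerically y/x = 12.406504, so x* = 38/(36.35 + 30.96·12.406504) = 0.0904 and y* = 12.406504·0.0904 = 1.1213.
At M' = 57: y* = 1.6819. Change: 1.6819 − 1.1213 = 0.5606.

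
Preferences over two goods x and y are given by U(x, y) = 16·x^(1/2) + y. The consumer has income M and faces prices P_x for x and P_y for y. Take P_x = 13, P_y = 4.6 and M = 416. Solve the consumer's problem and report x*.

x* = 8.0133

Solve: √x = 8·P_y/P_x, so x*(P_x,P_y) = (8·P_y/P_x)², and y* = (M − P_x·x*)/P_y.
Plugging in: x* = (8·4.6/13)² = 8.0133.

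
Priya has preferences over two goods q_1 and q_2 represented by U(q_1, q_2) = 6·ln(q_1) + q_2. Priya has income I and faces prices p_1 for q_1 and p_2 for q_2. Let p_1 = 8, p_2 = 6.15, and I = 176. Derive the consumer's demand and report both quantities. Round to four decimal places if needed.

q_1* = 4.6125, q_2* = 22.6179

Set MRS = p_1/p_2: (6/q_1)/1 = p_1/p_2.
So q_1*(p_1,p_2) = 6·p_2/p_1, independent of income; and q_2* = (I − 6·p_2)/p_2.
At the given prices: q_1* = 6·6.15/8 = 4.6125, and q_2* = 22.6179.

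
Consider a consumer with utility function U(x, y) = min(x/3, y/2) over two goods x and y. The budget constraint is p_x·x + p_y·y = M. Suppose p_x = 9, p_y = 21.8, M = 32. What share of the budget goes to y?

share on y = 0.6176

Leontief preferences: the optimum is at the kink where x/3 = y/2, i.e. y = (2/3)·x.
Budget: p_x·x + p_y·(2/3)·x = M, so (3·p_x + 2·p_y)·x = 3·M.
Demand: x*(p_x,p_y,M) = 3·M/(3·p_x + 2·p_y), y* = 2·M/(3·p_x + 2·p_y).
Here 3·9 + 2·21.8 = 70.6, giving x* = 1.3598 and y* = 0.9065.
Expenditure on y: 21.8·0.9065 = 19.762; share = 0.6176.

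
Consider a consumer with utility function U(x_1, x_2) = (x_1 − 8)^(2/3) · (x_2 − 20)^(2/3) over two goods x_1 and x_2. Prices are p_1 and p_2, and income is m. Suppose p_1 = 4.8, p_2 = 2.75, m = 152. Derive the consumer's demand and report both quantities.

x_1* = 14.1042, x_2* = 30.6545

Let x_1' = x_1−8, x_2' = x_2−20. MRS = x_2'/x_1' = p_1/p_2.
After buying the subsistence bundle (8, 20), a share 0.5 of the remaining income goes to x_1: x_1* = 8 + 0.5·(m − 8p_1 − 20p_2)/p_1.
Discretionary income = 152 − 8·4.8 − 20·2.75 = 58.6; x_1* = 8 + 0.5·58.6/4.8 = 14.1042; x_2* = 20 + 0.5·58.6/2.75 = 30.6545.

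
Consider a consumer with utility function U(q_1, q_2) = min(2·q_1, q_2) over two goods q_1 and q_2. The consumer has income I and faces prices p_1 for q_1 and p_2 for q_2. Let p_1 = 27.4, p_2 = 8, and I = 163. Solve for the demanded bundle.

q_1* = 3.7558, q_2* = 7.5115

Leontief preferences: the optimum is at the kink where q_1/1 = q_2/2, i.e. q_2 = 2·q_1.
Budget: p_1·q_1 + p_2·2·q_1 = I, so (p_1 + 2·p_2)·q_1 = I.
Demand: q_1*(p_1,p_2,I) = I/(p_1 + 2·p_2), q_2* = 2·I/(p_1 + 2·p_2).
Here 27.4 + 2·8 = 43.4, giving q_1* = 3.7558 and q_2* = 7.5115.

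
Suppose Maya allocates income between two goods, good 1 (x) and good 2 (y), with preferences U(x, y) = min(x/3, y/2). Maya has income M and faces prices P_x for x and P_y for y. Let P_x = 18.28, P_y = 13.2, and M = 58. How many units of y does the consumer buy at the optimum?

y* = 1.4279

Demand: x*(P_x,P_y,M) = 3·M/(3·P_x + 2·P_y), y* = 2·M/(3·P_x + 2·P_y).
Here 3·18.28 + 2·13.2 = 81.24, giving y* = 1.4279.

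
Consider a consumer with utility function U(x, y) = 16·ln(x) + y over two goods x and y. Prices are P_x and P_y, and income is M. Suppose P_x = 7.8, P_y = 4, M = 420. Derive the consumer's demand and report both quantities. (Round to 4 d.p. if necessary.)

Set MRS = P_x/P_y: (16/x)/1 = P_x/P_y.
So x*(P_x,P_y) = 16·P_y/P_x, independent of income; and y* = (M − 16·P_y)/P_y.
At the given prices: x* = 16·4/7.8 = 8.2051, and y* = 89.

x* = 8.2051, y* = 89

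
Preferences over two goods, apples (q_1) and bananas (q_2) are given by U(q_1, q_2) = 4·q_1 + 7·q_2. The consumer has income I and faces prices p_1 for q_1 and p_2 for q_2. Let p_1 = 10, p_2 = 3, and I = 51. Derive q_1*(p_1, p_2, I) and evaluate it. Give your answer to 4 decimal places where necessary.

q_1* = 0

Perfect substitutes: compare marginal utility per dollar. 4/p_1 vs 7/p_2 → 0.4 vs 2.3333.
q_2 gives more utility per dollar, so spend all income on q_2: q_2* = I/p_2, q_1* = 0.
Numerically: q_1* = 0, q_2* = 17.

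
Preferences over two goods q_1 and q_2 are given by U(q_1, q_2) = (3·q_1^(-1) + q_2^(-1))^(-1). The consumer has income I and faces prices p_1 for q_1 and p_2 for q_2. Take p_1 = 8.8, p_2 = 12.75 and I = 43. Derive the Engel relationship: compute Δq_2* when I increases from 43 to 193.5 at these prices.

Δq_2* = 4.8397

From the CES first-order condition, 3·(q_2/q_1)^(2) = p_1/p_2.
Hence q_2/q_1 = ((1/3)·p_1/p_2)^(1/(2)), i.e. raised to the 0.5 power.
Substitute q_2 = (q_2/q_1)·q_1 into the budget: q_1* = I/(p_1 + p_2·(q_2/q_1)).
Numerically q_2/q_1 = 0.479651, so q_1* = 43/(8.8 + 12.75·0.479651) = 2.8829 and q_2* = 0.479651·2.8829 = 1.3828.
At I' = 193.5: q_2* = 6.2225. Change: 6.2225 − 1.3828 = 4.8397.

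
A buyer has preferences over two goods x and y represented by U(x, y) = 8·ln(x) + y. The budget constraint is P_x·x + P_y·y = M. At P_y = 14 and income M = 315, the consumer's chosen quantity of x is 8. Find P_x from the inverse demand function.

P_x = 14

MU_x = 8/x, MU_y = 1. Tangency: 8/x = P_x/P_y.
So x*(P_x,P_y) = 8·P_y/P_x, independent of income; and y* = (M − 8·P_y)/P_y.
Set x* = 8 in the demand function and solve for P_x: P_x = 14.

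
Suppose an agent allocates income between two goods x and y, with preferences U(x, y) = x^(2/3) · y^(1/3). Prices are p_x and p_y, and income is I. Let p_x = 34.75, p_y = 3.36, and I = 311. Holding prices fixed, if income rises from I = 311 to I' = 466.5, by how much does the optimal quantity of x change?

Δx* = 2.9832

MU_x/MU_y = (2/3·y)/(1/3·x); tangency sets this equal to p_x/p_y.
So 2/3·p_y·y = 1/3·p_x·x; combined with the budget, a share 2/3 of income goes to x.
Demand: x*(p_x,p_y,I) = 2/3·I/p_x and y* = 1/3·I/p_y.
At p_x=34.75, p_y=3.36, I=311: x* = 2/3·311/34.75 = 5.9664.
At I' = 466.5: x* = 8.9496. Change: 8.9496 − 5.9664 = 2.9832.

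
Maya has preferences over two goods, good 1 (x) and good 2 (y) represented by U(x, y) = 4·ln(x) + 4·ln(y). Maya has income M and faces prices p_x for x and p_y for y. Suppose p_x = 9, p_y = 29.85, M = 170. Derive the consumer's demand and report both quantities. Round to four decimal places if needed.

x* = 9.4444, y* = 2.8476

Tangency: MRS = y/x = p_x/p_y.
So 4·p_y·y = 4·p_x·x; combined with the budget, a share 0.5 of income goes to x.
Demand: x*(p_x,p_y,M) = 0.5·M/p_x and y* = 0.5·M/p_y.
At p_x=9, p_y=29.85, M=170: x* = 0.5·170/9 = 9.4444, y* = 2.8476.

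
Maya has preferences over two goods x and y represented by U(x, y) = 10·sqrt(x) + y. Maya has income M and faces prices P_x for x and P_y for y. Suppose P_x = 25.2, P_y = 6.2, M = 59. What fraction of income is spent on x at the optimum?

share on x = 0.6464

MU_x = 5/√x, MU_y = 1. Tangency: 5/√x = P_x/P_y.
Thus x* = (5·P_y/P_x)² — independent of M — with the rest of income spent on y.
Plugging in: x* = (5·6.2/25.2)² = 1.5133, y* = 3.3653.
Expenditure on x: 25.2·1.5133 = 38.1349; share = 0.6464.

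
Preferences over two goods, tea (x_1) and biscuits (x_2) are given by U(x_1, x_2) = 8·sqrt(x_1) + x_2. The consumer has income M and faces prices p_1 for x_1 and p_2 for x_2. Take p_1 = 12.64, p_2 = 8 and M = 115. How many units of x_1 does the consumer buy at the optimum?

MU_x_1 = 4/√x_1, MU_x_2 = 1. Tangency: 4/√x_1 = p_1/p_2.
Thus x_1* = (4·p_2/p_1)² — independent of M — with the rest of income spent on x_2.
Plugging in: x_1* = (4·8/12.64)² = 6.4092.

x_1* = 6.4092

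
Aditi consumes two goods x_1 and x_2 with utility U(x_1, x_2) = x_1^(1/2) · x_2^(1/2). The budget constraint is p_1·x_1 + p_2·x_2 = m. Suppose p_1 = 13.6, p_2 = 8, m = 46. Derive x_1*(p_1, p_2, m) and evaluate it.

x_1* = 1.6912

Tangency: MRS = x_2/x_1 = p_1/p_2.
So 0.5·p_2·x_2 = 0.5·p_1·x_1; combined with the budget, a share 0.5 of income goes to x_1.
Demand: x_1*(p_1,p_2,m) = 0.5·m/p_1 and x_2* = 0.5·m/p_2.
At p_1=13.6, p_2=8, m=46: x_1* = 0.5·46/13.6 = 1.6912.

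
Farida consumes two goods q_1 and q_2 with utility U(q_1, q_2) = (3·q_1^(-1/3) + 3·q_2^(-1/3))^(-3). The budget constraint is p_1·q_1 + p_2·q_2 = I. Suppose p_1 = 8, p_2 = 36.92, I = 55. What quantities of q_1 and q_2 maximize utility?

With the ratio pinned down, the budget gives q_1* = I/(p_1 + p_2·(q_2/q_1)) and q_2* = (q_2/q_1)·q_1*.
Numerically q_2/q_1 = 0.317593, so q_1* = 55/(8 + 36.92·0.317593) = 2.7883 and q_2* = 0.317593·2.7883 = 0.8855.

q_1* = 2.7883, q_2* = 0.8855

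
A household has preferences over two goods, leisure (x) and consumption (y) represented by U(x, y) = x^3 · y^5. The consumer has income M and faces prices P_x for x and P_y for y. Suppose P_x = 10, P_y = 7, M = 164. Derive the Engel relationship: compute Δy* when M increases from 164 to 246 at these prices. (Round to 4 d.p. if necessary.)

Δy* = 7.3214

Demand: x*(P_x,P_y,M) = 0.375·M/P_x and y* = 0.625·M/P_y.
At P_x=10, P_y=7, M=164: y* = 0.625·164/7 = 14.6429.
At M' = 246: y* = 21.9643. Change: 21.9643 − 14.6429 = 7.3214.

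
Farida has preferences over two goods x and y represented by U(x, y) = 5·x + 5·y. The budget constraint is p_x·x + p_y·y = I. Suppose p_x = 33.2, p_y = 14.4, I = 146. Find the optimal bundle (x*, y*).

x* = 0, y* = 10.1389

y gives more utility per dollar, so spend all income on y: y* = I/p_y, x* = 0.
Numerically: x* = 0, y* = 10.1389.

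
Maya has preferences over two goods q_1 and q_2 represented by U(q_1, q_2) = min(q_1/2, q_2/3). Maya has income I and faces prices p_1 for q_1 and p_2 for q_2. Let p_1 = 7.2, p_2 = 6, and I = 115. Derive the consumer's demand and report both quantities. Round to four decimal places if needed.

q_1* = 7.0988, q_2* = 10.6481

Demand: q_1*(p_1,p_2,I) = 2·I/(2·p_1 + 3·p_2), q_2* = 3·I/(2·p_1 + 3·p_2).
Here 2·7.2 + 3·6 = 32.4, giving q_1* = 7.0988 and q_2* = 10.6481.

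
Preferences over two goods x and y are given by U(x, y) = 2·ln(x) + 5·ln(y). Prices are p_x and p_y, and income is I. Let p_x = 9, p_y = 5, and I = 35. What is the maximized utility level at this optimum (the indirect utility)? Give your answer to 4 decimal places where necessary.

V = 8.2579

The MRS is (2/5)·y/x. Set MRS = p_x/p_y.
So 2·p_y·y = 5·p_x·x; combined with the budget, a share 2/7 of income goes to x.
Demand: x*(p_x,p_y,I) = 2/7·I/p_x and y* = 5/7·I/p_y.
At p_x=9, p_y=5, I=35: x* = 2/7·35/9 = 1.1111, y* = 5.
Utility at the optimum: U(1.1111, 5) = 8.2579.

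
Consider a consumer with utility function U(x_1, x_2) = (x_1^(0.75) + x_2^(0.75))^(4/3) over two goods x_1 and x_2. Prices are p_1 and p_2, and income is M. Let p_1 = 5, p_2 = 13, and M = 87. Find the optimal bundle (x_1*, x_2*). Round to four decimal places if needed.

From the CES first-order condition, (x_2/x_1)^(0.25) = p_1/p_2.
Solve for the ratio: x_2/x_1 = [p_1/p_2]^(4).
With the ratio pinned down, the budget gives x_1* = M/(p_1 + p_2·(x_2/x_1)) and x_2* = (x_2/x_1)·x_1*.
Numerically x_2/x_1 = 0.021883, so x_1* = 87/(5 + 13·0.021883) = 16.4633 and x_2* = 0.021883·16.4633 = 0.3603.

x_1* = 16.4633, x_2* = 0.3603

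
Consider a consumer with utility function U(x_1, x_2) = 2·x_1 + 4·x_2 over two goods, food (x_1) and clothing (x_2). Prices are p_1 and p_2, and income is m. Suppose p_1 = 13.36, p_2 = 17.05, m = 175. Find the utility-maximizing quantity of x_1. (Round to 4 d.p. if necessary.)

x_1* = 0

Linear utility — the consumer picks whichever good has higher MU/price: 2/13.36 = 0.1497 vs 4/17.05 = 0.2346.
x_2 gives more utility per dollar, so spend all income on x_2: x_2* = m/p_2, x_1* = 0.
Numerically: x_1* = 0, x_2* = 10.2639.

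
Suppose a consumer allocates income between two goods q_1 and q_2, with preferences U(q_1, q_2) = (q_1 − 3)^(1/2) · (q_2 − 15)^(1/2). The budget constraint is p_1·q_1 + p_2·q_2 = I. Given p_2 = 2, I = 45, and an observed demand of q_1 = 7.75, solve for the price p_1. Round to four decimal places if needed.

p_1 = 1.2

Let q_1' = q_1−3, q_2' = q_2−15. MRS = q_2'/q_1' = p_1/p_2.
After buying the subsistence bundle (3, 15), a share 0.5 of the remaining income goes to q_1: q_1* = 3 + 0.5·(I − 3p_1 − 15p_2)/p_1.
Set q_1* = 7.75 in the demand function and solve for p_1: p_1 = 1.2.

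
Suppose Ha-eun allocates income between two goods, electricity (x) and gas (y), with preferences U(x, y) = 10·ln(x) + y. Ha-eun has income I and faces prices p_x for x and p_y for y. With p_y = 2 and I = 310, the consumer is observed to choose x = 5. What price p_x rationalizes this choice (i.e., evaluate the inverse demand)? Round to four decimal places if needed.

p_x = 4

Set MRS = p_x/p_y: (10/x)/1 = p_x/p_y.
So x*(p_x,p_y) = 10·p_y/p_x, independent of income; and y* = (I − 10·p_y)/p_y.
Set x* = 5 in the demand function and solve for p_x: p_x = 4.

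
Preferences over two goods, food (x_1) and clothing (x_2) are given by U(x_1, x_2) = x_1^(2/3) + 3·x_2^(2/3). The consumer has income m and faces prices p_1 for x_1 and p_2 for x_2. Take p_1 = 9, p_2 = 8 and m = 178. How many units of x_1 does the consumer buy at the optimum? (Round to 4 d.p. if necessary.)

MRS = MU_x_1/MU_x_2 = (1/3)·(x_2/x_1)^(1/3). Set equal to p_1/p_2.
Solve for the ratio: x_2/x_1 = [3·p_1/p_2]^(3).
Substitute x_2 = (x_2/x_1)·x_1 into the budget: x_1* = m/(p_1 + p_2·(x_2/x_1)).
Numerically x_2/x_1 = 38.443359, so x_1* = 178/(9 + 8·38.443359) = 0.5623.

x_1* = 0.5623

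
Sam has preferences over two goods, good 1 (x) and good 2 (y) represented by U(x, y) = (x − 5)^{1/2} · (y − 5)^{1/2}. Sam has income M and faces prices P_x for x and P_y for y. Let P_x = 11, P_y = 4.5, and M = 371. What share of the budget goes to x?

MRS = (y−5)/(x−5). Tangency with P_x/P_y gives y−5 = (P_x/P_y)·(x−5).
After buying the subsistence bundle (5, 5), a share 0.5 of the remaining income goes to x: x* = 5 + 0.5·(M − 5P_x − 5P_y)/P_x.
Discretionary income = 371 − 5·11 − 5·4.5 = 293.5; x* = 5 + 0.5·293.5/11 = 18.3409; y* = 5 + 0.5·293.5/4.5 = 37.6111.
Expenditure on x: 11·18.3409 = 201.75; share = 0.5438.

share on x = 0.5438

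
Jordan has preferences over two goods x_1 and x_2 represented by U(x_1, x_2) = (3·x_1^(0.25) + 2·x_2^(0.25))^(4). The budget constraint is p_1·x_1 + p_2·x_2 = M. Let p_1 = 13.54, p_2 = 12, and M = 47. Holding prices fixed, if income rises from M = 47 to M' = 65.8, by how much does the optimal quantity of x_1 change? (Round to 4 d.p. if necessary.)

From the CES first-order condition, (3/2)·(x_2/x_1)^(0.75) = p_1/p_2.
Solve for the ratio: x_2/x_1 = [(2/3)·p_1/p_2]^(4/3).
With the ratio pinned down, the budget gives x_1* = M/(p_1 + p_2·(x_2/x_1)) and x_2* = (x_2/x_1)·x_1*.
Numerically x_2/x_1 = 0.684114, so x_1* = 47/(13.54 + 12·0.684114) = 2.161.
At M' = 65.8: x_1* = 3.0254. Change: 3.0254 − 2.161 = 0.8644.

Δx_1* = 0.8644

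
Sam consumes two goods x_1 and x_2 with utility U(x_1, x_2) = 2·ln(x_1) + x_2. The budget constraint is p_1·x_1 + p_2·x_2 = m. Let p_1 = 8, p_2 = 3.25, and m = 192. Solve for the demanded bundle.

x_1* = 0.8125, x_2* = 57.0769

MU_x_1 = 2/x_1, MU_x_2 = 1. Tangency: 2/x_1 = p_1/p_2.
So x_1*(p_1,p_2) = 2·p_2/p_1, independent of income; and x_2* = (m − 2·p_2)/p_2.
At the given prices: x_1* = 2·3.25/8 = 0.8125, and x_2* = 57.0769.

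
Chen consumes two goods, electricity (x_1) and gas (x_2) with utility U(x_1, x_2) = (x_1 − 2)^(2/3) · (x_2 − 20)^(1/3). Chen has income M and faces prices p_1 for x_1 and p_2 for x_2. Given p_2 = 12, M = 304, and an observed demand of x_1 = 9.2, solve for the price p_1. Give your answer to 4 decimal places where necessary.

p_1 = 5

Let x_1' = x_1−2, x_2' = x_2−20. MRS = 2·x_2'/x_1' = p_1/p_2.
After buying the subsistence bundle (2, 20), a share 2/3 of the remaining income goes to x_1: x_1* = 2 + 2/3·(M − 2p_1 − 20p_2)/p_1.
Set x_1* = 9.2 in the demand function and solve for p_1: p_1 = 5.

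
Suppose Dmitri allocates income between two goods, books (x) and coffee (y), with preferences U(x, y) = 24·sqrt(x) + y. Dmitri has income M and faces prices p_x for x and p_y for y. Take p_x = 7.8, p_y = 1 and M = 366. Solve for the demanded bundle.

x* = 2.3669, y* = 347.5385

MU_x = 12/√x, MU_y = 1. Tangency: 12/√x = p_x/p_y.
Solve: √x = 12·p_y/p_x, so x*(p_x,p_y) = (12·p_y/p_x)², and y* = (M − p_x·x*)/p_y.
Plugging in: x* = (12·1/7.8)² = 2.3669, y* = 347.5385.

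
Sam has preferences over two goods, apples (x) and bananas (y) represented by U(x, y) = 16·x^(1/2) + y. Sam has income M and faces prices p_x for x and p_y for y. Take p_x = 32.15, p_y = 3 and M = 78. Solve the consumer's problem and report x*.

x* = 0.5573

MU_x = 8/√x, MU_y = 1. Tangency: 8/√x = p_x/p_y.
Solve: √x = 8·p_y/p_x, so x*(p_x,p_y) = (8·p_y/p_x)², and y* = (M − p_x·x*)/p_y.
Plugging in: x* = (8·3/32.15)² = 0.5573.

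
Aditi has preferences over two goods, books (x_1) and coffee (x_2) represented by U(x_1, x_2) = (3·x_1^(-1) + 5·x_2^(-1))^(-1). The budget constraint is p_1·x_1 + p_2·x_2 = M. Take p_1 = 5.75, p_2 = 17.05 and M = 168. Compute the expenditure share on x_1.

From the CES first-order condition, (3/5)·(x_2/x_1)^(2) = p_1/p_2.
Solve for the ratio: x_2/x_1 = [(5/3)·p_1/p_2]^(0.5).
With the ratio pinned down, the budget gives x_1* = M/(p_1 + p_2·(x_2/x_1)) and x_2* = (x_2/x_1)·x_1*.
Numerically x_2/x_1 = 0.749715, so x_1* = 168/(5.75 + 17.05·0.749715) = 9.0651 and x_2* = 0.749715·9.0651 = 6.7962.
Expenditure on x_1: 5.75·9.0651 = 52.1243; share = 0.3103.

share on x_1 = 0.3103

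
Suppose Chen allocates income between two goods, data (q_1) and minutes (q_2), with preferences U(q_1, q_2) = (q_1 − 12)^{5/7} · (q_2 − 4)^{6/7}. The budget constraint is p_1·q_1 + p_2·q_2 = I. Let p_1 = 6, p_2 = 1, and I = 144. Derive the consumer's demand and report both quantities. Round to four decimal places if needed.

MRS = (5/6)·(q_2−4)/(q_1−12). Tangency with p_1/p_2 gives q_2−4 = (6/5)·(p_1/p_2)·(q_1−12).
After buying the subsistence bundle (12, 4), a share 5/11 of the remaining income goes to q_1: q_1* = 12 + 5/11·(I − 12p_1 − 4p_2)/p_1.
Discretionary income = 144 − 12·6 − 4·1 = 68; q_1* = 12 + 5/11·68/6 = 17.1515; q_2* = 4 + 6/11·68/1 = 41.0909.

q_1* = 17.1515, q_2* = 41.0909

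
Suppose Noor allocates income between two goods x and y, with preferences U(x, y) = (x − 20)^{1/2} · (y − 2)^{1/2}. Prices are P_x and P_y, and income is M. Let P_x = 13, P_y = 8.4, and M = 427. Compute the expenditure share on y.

share on y = 0.2152

MRS = (y−2)/(x−20). Tangency with P_x/P_y gives y−2 = (P_x/P_y)·(x−20).
After buying the subsistence bundle (20, 2), a share 0.5 of the remaining income goes to x: x* = 20 + 0.5·(M − 20P_x − 2P_y)/P_x.
Discretionary income = 427 − 20·13 − 2·8.4 = 150.2; x* = 20 + 0.5·150.2/13 = 25.7769; y* = 2 + 0.5·150.2/8.4 = 10.9405.
Expenditure on y: 8.4·10.9405 = 91.9; share = 0.2152.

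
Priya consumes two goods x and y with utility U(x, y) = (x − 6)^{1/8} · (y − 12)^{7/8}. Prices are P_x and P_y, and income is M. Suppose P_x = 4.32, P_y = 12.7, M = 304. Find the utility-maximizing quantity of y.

y* = 20.6591

This is Cobb-Douglas in (x−6, y−12): tangency gives 0.125·P_y·(y−12) = 0.875·P_x·(x−6).
After buying the subsistence bundle (6, 12), a share 0.125 of the remaining income goes to x: x* = 6 + 0.125·(M − 6P_x − 12P_y)/P_x.
Discretionary income = 304 − 6·4.32 − 12·12.7 = 125.68; y* = 12 + 0.875·125.68/12.7 = 20.6591.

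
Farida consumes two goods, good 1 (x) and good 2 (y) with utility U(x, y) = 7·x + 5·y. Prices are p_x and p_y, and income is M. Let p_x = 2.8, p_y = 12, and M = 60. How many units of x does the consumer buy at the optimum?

Perfect substitutes: compare marginal utility per dollar. 7/p_x vs 5/p_y → 2.5 vs 0.4167.
x gives more utility per dollar, so spend all income on x: x* = M/p_x, y* = 0.
Numerically: x* = 21.4286, y* = 0.

x* = 21.4286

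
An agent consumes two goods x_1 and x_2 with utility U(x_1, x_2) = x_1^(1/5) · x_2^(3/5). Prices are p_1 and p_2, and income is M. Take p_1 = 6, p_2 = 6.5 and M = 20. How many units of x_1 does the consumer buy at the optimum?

Tangency: MRS = (1/3)·x_2/x_1 = p_1/p_2.
So 0.2·p_2·x_2 = 0.6·p_1·x_1; combined with the budget, a share 0.25 of income goes to x_1.
Demand: x_1*(p_1,p_2,M) = 0.25·M/p_1 and x_2* = 0.75·M/p_2.
At p_1=6, p_2=6.5, M=20: x_1* = 0.25·20/6 = 0.8333.

x_1* = 0.8333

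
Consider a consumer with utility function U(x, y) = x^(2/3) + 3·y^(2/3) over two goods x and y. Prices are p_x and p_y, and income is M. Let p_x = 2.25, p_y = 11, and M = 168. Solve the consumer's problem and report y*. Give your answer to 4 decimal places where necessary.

y* = 8.1013

From the CES first-order condition, (1/3)·(y/x)^(1/3) = p_x/p_y.
Hence y/x = (3·p_x/p_y)^(1/(1/3)), i.e. raised to the 3 power.
With the ratio pinned down, the budget gives x* = M/(p_x + p_y·(y/x)) and y* = (y/x)·x*.
Numerically y/x = 0.231065, so x* = 168/(2.25 + 11·0.231065) = 35.0606 and y* = 0.231065·35.0606 = 8.1013.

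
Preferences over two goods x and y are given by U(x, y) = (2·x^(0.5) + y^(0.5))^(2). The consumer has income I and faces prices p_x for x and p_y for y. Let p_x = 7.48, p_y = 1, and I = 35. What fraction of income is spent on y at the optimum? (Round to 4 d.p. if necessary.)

From the CES first-order condition, 2·(y/x)^(0.5) = p_x/p_y.
Solve for the ratio: y/x = [(1/2)·p_x/p_y]^(2).
Substitute y = (y/x)·x into the budget: x* = I/(p_x + p_y·(y/x)).
Numerically y/x = 13.9876, so x* = 35/(7.48 + 1·13.9876) = 1.6304 and y* = 13.9876·1.6304 = 22.8049.
Expenditure on y: 1·22.8049 = 22.8049; share = 0.6516.

share on y = 0.6516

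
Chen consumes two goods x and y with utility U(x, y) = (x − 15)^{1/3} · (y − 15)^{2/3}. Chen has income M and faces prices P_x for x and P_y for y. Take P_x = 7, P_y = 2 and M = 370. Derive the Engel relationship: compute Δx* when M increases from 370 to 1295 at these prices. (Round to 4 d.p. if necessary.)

Δx* = 44.0476

This is Cobb-Douglas in (x−15, y−15): tangency gives 1/3·P_y·(y−15) = 2/3·P_x·(x−15).
After buying the subsistence bundle (15, 15), a share 1/3 of the remaining income goes to x: x* = 15 + 1/3·(M − 15P_x − 15P_y)/P_x.
Discretionary income = 370 − 15·7 − 15·2 = 235; x* = 15 + 1/3·235/7 = 26.1905.
At M' = 1295: x* = 70.2381. Change: 70.2381 − 26.1905 = 44.0476.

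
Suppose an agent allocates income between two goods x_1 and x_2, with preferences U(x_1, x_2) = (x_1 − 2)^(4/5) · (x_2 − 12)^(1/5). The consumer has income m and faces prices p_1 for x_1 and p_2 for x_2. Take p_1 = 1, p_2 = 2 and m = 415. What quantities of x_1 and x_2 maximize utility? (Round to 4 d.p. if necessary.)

x_1* = 313.2, x_2* = 50.9

This is Cobb-Douglas in (x_1−2, x_2−12): tangency gives 0.8·p_2·(x_2−12) = 0.2·p_1·(x_1−2).
After buying the subsistence bundle (2, 12), a share 0.8 of the remaining income goes to x_1: x_1* = 2 + 0.8·(m − 2p_1 − 12p_2)/p_1.
Discretionary income = 415 − 2·1 − 12·2 = 389; x_1* = 2 + 0.8·389/1 = 313.2; x_2* = 12 + 0.2·389/2 = 50.9.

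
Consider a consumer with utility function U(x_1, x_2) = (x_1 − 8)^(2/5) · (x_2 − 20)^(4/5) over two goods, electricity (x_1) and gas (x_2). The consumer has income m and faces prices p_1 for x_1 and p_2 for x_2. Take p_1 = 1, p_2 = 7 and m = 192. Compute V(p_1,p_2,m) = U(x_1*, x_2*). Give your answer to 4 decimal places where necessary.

Let x_1' = x_1−8, x_2' = x_2−20. MRS = (1/2)·x_2'/x_1' = p_1/p_2.
Substituting into the budget: x_1* = 8 + 1/3·(m − 8·p_1 − 20·p_2)/p_1, and x_2* = 20 + 2/3·(…)/p_2.
Discretionary income = 192 − 8·1 − 20·7 = 44; x_1* = 8 + 1/3·44/1 = 22.6667; x_2* = 20 + 2/3·44/7 = 24.1905.
Utility at the optimum: U(22.6667, 24.1905) = 9.2118.

V = 9.2118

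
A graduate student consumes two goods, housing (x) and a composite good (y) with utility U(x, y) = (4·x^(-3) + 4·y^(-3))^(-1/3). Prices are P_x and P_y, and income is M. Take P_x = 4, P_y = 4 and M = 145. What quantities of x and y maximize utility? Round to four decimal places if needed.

MRS = MU_x/MU_y = (y/x)^(4). Set equal to P_x/P_y.
Hence y/x = (P_x/P_y)^(1/(4)), i.e. raised to the 0.25 power.
With the ratio pinned down, the budget gives x* = M/(P_x + P_y·(y/x)) and y* = (y/x)·x*.
Numerically y/x = 1, so x* = 145/(4 + 4·1) = 18.125 and y* = 1·18.125 = 18.125.

x* = 18.125, y* = 18.125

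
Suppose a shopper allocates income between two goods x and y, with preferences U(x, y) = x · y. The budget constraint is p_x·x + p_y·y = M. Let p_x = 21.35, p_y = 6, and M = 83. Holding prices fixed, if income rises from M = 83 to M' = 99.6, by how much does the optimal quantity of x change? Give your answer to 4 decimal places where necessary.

Δx* = 0.3888

MU_x/MU_y = (y)/(x); tangency sets this equal to p_x/p_y.
So p_y·y = p_x·x; combined with the budget, a share 0.5 of income goes to x.
Demand: x*(p_x,p_y,M) = 0.5·M/p_x and y* = 0.5·M/p_y.
At p_x=21.35, p_y=6, M=83: x* = 0.5·83/21.35 = 1.9438.
At M' = 99.6: x* = 2.3326. Change: 2.3326 − 1.9438 = 0.3888.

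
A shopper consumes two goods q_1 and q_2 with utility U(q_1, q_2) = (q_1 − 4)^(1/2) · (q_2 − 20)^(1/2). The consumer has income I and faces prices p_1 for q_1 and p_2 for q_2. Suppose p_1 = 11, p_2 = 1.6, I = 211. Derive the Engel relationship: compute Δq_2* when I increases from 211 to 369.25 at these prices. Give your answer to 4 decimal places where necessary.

This is Cobb-Douglas in (q_1−4, q_2−20): tangency gives 0.5·p_2·(q_2−20) = 0.5·p_1·(q_1−4).
After buying the subsistence bundle (4, 20), a share 0.5 of the remaining income goes to q_1: q_1* = 4 + 0.5·(I − 4p_1 − 20p_2)/p_1.
Discretionary income = 211 − 4·11 − 20·1.6 = 135; q_2* = 20 + 0.5·135/1.6 = 62.1875.
At I' = 369.25: q_2* = 111.6406. Change: 111.6406 − 62.1875 = 49.4531.

Δq_2* = 49.4531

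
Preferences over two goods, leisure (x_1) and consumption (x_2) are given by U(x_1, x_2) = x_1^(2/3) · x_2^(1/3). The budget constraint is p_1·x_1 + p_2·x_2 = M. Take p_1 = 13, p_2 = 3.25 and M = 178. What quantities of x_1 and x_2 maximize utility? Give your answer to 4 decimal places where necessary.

x_1* = 9.1282, x_2* = 18.2564

Tangency: MRS = 2·x_2/x_1 = p_1/p_2.
So 2/3·p_2·x_2 = 1/3·p_1·x_1; combined with the budget, a share 2/3 of income goes to x_1.
Demand: x_1*(p_1,p_2,M) = 2/3·M/p_1 and x_2* = 1/3·M/p_2.
At p_1=13, p_2=3.25, M=178: x_1* = 2/3·178/13 = 9.1282, x_2* = 18.2564.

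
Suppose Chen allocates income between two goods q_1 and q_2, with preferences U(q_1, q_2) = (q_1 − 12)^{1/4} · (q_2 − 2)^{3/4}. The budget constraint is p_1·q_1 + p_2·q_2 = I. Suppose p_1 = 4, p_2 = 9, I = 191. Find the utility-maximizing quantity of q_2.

Substituting into the budget: q_1* = 12 + 0.25·(I − 12·p_1 − 2·p_2)/p_1, and q_2* = 2 + 0.75·(…)/p_2.
Discretionary income = 191 − 12·4 − 2·9 = 125; q_2* = 2 + 0.75·125/9 = 12.4167.

q_2* = 12.4167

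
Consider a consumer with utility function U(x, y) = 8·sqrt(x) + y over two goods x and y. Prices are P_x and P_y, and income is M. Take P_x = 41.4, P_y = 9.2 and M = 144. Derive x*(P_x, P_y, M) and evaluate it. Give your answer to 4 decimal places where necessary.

Set MRS = P_x/P_y: 4·x^(−1/2) = P_x/P_y.
Solve: √x = 4·P_y/P_x, so x*(P_x,P_y) = (4·P_y/P_x)², and y* = (M − P_x·x*)/P_y.
Plugging in: x* = (4·9.2/41.4)² = 0.7901.

x* = 0.7901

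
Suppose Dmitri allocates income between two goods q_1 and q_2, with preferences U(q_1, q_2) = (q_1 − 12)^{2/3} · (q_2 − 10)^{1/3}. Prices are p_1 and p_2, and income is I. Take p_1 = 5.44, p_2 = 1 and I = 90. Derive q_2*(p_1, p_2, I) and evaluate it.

q_2* = 14.9067

Let q_1' = q_1−12, q_2' = q_2−10. MRS = 2·q_2'/q_1' = p_1/p_2.
After buying the subsistence bundle (12, 10), a share 2/3 of the remaining income goes to q_1: q_1* = 12 + 2/3·(I − 12p_1 − 10p_2)/p_1.
Discretionary income = 90 − 12·5.44 − 10·1 = 14.72; q_2* = 10 + 1/3·14.72/1 = 14.9067.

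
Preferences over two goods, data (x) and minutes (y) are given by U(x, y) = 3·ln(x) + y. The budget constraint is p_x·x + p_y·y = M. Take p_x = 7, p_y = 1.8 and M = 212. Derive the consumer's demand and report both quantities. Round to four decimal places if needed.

x* = 0.7714, y* = 114.7778

MU_x = 3/x, MU_y = 1. Tangency: 3/x = p_x/p_y.
So x*(p_x,p_y) = 3·p_y/p_x, independent of income; and y* = (M − 3·p_y)/p_y.
At the given prices: x* = 3·1.8/7 = 0.7714, and y* = 114.7778.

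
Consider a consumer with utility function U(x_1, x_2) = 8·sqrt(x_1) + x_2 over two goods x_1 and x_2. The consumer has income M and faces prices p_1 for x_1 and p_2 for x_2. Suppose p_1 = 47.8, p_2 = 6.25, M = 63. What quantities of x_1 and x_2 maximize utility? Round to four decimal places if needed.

MU_x_1 = 4/√x_1, MU_x_2 = 1. Tangency: 4/√x_1 = p_1/p_2.
Thus x_1* = (4·p_2/p_1)² — independent of M — with the rest of income spent on x_2.
Plugging in: x_1* = (4·6.25/47.8)² = 0.2735, x_2* = 7.9879.

x_1* = 0.2735, x_2* = 7.9879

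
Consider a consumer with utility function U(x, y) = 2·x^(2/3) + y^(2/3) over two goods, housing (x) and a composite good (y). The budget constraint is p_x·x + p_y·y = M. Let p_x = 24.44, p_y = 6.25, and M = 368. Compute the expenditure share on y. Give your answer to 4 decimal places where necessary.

share on y = 0.6565

From the CES first-order condition, 2·(y/x)^(1/3) = p_x/p_y.
Solve for the ratio: y/x = [(1/2)·p_x/p_y]^(3).
Substitute y = (y/x)·x into the budget: x* = M/(p_x + p_y·(y/x)).
Numerically y/x = 7.474352, so x* = 368/(24.44 + 6.25·7.474352) = 5.1718 and y* = 7.474352·5.1718 = 38.6561.
Expenditure on y: 6.25·38.6561 = 241.6005; share = 0.6565.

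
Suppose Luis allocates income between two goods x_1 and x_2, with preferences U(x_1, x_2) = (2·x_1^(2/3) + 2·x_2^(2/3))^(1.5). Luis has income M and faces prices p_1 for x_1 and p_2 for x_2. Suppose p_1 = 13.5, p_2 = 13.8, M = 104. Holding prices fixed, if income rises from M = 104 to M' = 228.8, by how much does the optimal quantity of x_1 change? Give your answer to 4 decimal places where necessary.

MU_x_1 ∝ 2·x_1^(-1/3), MU_x_2 ∝ 2·x_2^(-1/3), so MRS = (x_2/x_1)^(1/3) = p_1/p_2.
Solve for the ratio: x_2/x_1 = [p_1/p_2]^(3).
Substitute x_2 = (x_2/x_1)·x_1 into the budget: x_1* = M/(p_1 + p_2·(x_2/x_1)).
Numerically x_2/x_1 = 0.93619, so x_1* = 104/(13.5 + 13.8·0.93619) = 3.9365.
At M' = 228.8: x_1* = 8.6603. Change: 8.6603 − 3.9365 = 4.7238.

Δx_1* = 4.7238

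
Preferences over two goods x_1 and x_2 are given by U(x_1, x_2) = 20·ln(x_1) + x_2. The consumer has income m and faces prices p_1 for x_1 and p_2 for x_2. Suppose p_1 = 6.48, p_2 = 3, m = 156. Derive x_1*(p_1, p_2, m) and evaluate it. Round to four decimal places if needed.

x_1* = 9.2593

Set MRS = p_1/p_2: (20/x_1)/1 = p_1/p_2.
So x_1*(p_1,p_2) = 20·p_2/p_1, independent of income; and x_2* = (m − 20·p_2)/p_2.
At the given prices: x_1* = 20·3/6.48 = 9.2593.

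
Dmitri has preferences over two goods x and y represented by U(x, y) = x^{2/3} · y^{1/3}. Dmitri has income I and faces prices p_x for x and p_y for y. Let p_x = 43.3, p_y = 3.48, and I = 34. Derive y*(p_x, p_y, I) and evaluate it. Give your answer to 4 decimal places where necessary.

y* = 3.2567

Demand: x*(p_x,p_y,I) = 2/3·I/p_x and y* = 1/3·I/p_y.
At p_x=43.3, p_y=3.48, I=34: y* = 1/3·34/3.48 = 3.2567.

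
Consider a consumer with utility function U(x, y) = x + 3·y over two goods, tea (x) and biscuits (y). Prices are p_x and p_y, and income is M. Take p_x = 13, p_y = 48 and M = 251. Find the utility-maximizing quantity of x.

Perfect substitutes: compare marginal utility per dollar. 1/p_x vs 3/p_y → 0.0769 vs 0.0625.
x gives more utility per dollar, so spend all income on x: x* = M/p_x, y* = 0.
Numerically: x* = 19.3077, y* = 0.

x* = 19.3077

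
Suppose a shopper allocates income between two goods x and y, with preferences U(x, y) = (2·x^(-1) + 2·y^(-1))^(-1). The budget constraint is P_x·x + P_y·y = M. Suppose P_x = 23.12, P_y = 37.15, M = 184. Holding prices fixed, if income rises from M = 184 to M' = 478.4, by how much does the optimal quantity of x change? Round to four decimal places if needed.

Δx* = 5.6154

MU_x ∝ 2·x^(-2), MU_y ∝ 2·y^(-2), so MRS = (y/x)^(2) = P_x/P_y.
Hence y/x = (P_x/P_y)^(1/(2)), i.e. raised to the 0.5 power.
Substitute y = (y/x)·x into the budget: x* = M/(P_x + P_y·(y/x)).
Numerically y/x = 0.788886, so x* = 184/(23.12 + 37.15·0.788886) = 3.5096.
At M' = 478.4: x* = 9.125. Change: 9.125 − 3.5096 = 5.6154.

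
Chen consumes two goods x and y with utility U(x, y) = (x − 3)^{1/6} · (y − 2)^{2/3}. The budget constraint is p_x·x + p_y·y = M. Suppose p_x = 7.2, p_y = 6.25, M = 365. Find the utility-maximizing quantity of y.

y* = 44.3552

Discretionary income = 365 − 3·7.2 − 2·6.25 = 330.9; y* = 2 + 0.8·330.9/6.25 = 44.3552.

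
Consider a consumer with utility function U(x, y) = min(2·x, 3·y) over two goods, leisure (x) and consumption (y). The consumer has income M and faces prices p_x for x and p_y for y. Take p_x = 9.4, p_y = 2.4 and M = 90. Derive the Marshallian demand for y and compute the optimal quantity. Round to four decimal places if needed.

With perfect complements, no substitution: consume in ratio x:y = 3:2.
Budget: p_x·x + p_y·(2/3)·x = M, so (3·p_x + 2·p_y)·x = 3·M.
Demand: x*(p_x,p_y,M) = 3·M/(3·p_x + 2·p_y), y* = 2·M/(3·p_x + 2·p_y).
Here 3·9.4 + 2·2.4 = 33, giving y* = 5.4545.

y* = 5.4545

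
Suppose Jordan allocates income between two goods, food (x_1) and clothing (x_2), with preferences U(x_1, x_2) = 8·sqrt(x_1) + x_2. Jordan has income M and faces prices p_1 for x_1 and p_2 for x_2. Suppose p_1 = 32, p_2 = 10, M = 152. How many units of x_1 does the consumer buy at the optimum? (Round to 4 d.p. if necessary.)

x_1* = 1.5625

Utility is quasi-linear in x_2; the FOC for x_1 is 4/√x_1 = p_1/p_2.
Solve: √x_1 = 4·p_2/p_1, so x_1*(p_1,p_2) = (4·p_2/p_1)², and x_2* = (M − p_1·x_1*)/p_2.
Plugging in: x_1* = (4·10/32)² = 1.5625.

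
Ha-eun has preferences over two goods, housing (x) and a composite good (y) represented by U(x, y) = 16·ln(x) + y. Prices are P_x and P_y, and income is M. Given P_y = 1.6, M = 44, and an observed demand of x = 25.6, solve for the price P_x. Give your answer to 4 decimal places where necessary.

Set MRS = P_x/P_y: (16/x)/1 = P_x/P_y.
So x*(P_x,P_y) = 16·P_y/P_x, independent of income; and y* = (M − 16·P_y)/P_y.
Set x* = 25.6 in the demand function and solve for P_x: P_x = 1.

P_x = 1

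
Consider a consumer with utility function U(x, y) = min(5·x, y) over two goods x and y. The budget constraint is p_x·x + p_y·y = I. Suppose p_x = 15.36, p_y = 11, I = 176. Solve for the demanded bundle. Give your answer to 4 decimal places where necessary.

Leontief preferences: the optimum is at the kink where x/1 = y/5, i.e. y = 5·x.
Budget: p_x·x + p_y·5·x = I, so (p_x + 5·p_y)·x = I.
Demand: x*(p_x,p_y,I) = I/(p_x + 5·p_y), y* = 5·I/(p_x + 5·p_y).
Here 15.36 + 5·11 = 70.36, giving x* = 2.5014 and y* = 12.5071.

x* = 2.5014, y* = 12.5071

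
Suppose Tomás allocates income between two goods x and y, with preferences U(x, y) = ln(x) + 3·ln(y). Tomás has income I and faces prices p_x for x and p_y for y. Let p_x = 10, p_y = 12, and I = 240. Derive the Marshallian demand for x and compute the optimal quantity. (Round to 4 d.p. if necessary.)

Tangency: MRS = (1/3)·y/x = p_x/p_y.
Rearranging, p_y·y = 3·p_x·x. Substituting into the budget gives p_x·x·(1 + 3) = I.
Demand: x*(p_x,p_y,I) = 0.25·I/p_x and y* = 0.75·I/p_y.
At p_x=10, p_y=12, I=240: x* = 0.25·240/10 = 6.

x* = 6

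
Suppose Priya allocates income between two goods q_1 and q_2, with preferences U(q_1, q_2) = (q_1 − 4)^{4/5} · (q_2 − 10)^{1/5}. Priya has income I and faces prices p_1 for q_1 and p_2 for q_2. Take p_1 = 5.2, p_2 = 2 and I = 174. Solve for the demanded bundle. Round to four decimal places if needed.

Let q_1' = q_1−4, q_2' = q_2−10. MRS = 4·q_2'/q_1' = p_1/p_2.
Substituting into the budget: q_1* = 4 + 0.8·(I − 4·p_1 − 10·p_2)/p_1, and q_2* = 10 + 0.2·(…)/p_2.
Discretionary income = 174 − 4·5.2 − 10·2 = 133.2; q_1* = 4 + 0.8·133.2/5.2 = 24.4923; q_2* = 10 + 0.2·133.2/2 = 23.32.

q_1* = 24.4923, q_2* = 23.32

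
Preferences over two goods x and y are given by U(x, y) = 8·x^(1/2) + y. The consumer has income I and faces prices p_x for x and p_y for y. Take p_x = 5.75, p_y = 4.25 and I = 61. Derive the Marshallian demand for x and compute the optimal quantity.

x* = 8.741

MU_x = 4/√x, MU_y = 1. Tangency: 4/√x = p_x/p_y.
Thus x* = (4·p_y/p_x)² — independent of I — with the rest of income spent on y.
Plugging in: x* = (4·4.25/5.75)² = 8.741.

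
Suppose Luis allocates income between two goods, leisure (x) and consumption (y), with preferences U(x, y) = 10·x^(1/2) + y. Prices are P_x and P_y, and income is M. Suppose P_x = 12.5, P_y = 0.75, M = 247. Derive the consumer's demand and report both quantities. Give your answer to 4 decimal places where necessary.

Set MRS = P_x/P_y: 5·x^(−1/2) = P_x/P_y.
Thus x* = (5·P_y/P_x)² — independent of M — with the rest of income spent on y.
Plugging in: x* = (5·0.75/12.5)² = 0.09, y* = 327.8333.

x* = 0.09, y* = 327.8333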